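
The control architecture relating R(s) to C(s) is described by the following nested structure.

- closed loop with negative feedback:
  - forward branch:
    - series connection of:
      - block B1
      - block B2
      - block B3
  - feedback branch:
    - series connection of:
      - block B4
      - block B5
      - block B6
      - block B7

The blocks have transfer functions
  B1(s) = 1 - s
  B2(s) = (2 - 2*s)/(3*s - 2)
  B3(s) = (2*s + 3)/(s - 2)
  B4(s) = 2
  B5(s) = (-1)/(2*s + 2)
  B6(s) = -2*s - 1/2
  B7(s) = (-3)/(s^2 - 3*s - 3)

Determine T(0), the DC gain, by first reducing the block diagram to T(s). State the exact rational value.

Reducing step by step:

Step 1. multiply B1, B2, B3 (series) -> (4*s^3 - 2*s^2 - 8*s + 6)/(3*s^2 - 8*s + 4)
Step 2. reduce the series chain B4, B5, B6, B7 -> (-12*s - 3)/(2*s^3 - 4*s^2 - 12*s - 6)
Step 3. reduce the feedback loop with forward (B1*B2*B3) and return (B4*B5*B6*B7) -> (4*s^6 - 10*s^5 - 28*s^4 + 22*s^3 + 42*s^2 - 12*s - 18)/(3*s^5 - 38*s^4 + 8*s^3 + 82*s^2 - 24*s - 21)
Step 3 gives the overall T(s). Then T(0) = -18/(-21) = 6/7.

Answer: 6/7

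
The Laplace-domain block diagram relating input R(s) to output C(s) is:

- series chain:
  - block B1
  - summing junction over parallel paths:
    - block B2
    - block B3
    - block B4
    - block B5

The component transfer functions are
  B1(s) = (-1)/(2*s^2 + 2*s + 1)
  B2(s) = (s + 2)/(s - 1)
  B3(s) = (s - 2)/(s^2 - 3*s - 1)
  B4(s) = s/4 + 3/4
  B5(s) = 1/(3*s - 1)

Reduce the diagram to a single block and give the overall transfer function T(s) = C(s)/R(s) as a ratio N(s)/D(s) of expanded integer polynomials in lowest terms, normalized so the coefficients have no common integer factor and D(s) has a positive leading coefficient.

Step 1. parallel reduction of B2, B3, B4, B5, giving (3*s^5 + 8*s^4 - 29*s^3 - 105*s^2 + 50*s + 1)/(12*s^4 - 52*s^3 + 40*s^2 + 4*s - 4)
Step 2. combine B1, (B2+B3+B4+B5) in series, which is the overall transfer function T(s) = C(s)/R(s) in lowest terms

Final answer: (-3*s^5 - 8*s^4 + 29*s^3 + 105*s^2 - 50*s - 1)/(24*s^6 - 80*s^5 - 12*s^4 + 36*s^3 + 40*s^2 - 4*s - 4)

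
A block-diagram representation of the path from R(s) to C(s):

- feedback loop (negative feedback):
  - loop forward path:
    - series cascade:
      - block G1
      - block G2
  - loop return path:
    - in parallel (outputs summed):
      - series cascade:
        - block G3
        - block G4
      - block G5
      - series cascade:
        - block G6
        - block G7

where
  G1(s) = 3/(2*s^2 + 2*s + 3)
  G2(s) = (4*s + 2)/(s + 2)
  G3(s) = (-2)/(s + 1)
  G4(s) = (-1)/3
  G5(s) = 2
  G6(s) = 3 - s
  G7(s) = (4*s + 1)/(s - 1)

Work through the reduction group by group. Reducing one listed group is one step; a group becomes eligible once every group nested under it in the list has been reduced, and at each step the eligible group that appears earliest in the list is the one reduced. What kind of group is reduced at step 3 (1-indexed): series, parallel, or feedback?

[1] series reduction of G1, G2
[2] series reduction of G3, G4
[3] reduce the series chain G6, G7
[4] combine (G3*G4), G5, (G6*G7) in parallel
[5] collapse the loop ((G1*G2) forward, ((G3*G4)+G5+(G6*G7)) return)
The group at step 3 is a series group.

Final answer: series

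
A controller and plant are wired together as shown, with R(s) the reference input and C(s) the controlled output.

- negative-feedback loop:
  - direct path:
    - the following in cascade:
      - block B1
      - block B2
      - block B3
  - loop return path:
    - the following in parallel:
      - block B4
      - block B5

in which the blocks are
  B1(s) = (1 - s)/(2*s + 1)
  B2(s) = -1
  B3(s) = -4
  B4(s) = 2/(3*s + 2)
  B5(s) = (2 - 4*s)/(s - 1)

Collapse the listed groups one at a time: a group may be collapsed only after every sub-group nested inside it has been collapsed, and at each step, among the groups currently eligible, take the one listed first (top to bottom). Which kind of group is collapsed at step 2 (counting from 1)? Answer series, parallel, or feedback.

(1) multiply B1, B2, B3 (series)
(2) combine B4, B5 in parallel
(3) apply the feedback formula to (B1*B2*B3), (B4+B5)
At step 2 the group reduced is parallel.

Final answer: parallel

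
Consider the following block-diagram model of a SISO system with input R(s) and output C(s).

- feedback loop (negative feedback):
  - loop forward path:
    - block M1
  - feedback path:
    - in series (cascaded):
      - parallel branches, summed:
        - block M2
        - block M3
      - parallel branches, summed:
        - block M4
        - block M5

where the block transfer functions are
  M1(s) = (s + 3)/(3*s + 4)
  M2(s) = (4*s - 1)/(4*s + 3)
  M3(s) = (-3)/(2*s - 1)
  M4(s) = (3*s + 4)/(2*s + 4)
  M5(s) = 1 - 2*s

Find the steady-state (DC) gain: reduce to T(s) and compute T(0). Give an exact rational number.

Step 1. parallel reduction of M2, M3 -> (8*s^2 - 18*s - 8)/(8*s^2 + 2*s - 3)
Step 2. sum the parallel branches M4, M5 -> (-4*s^2 - 3*s + 8)/(2*s + 4)
Step 3. series reduction of (M2+M3), (M4+M5) -> (-16*s^4 + 24*s^3 + 75*s^2 - 60*s - 32)/(8*s^3 + 18*s^2 + s - 6)
Step 4. apply the feedback formula to M1, ((M2+M3)*(M4+M5)) -> (-8*s^4 - 42*s^3 - 55*s^2 + 3*s + 18)/(16*s^5 - 233*s^3 - 240*s^2 + 226*s + 120)
Step 4 gives the overall T(s). Then T(0) = 18/120 = 3/20.

Final answer: 3/20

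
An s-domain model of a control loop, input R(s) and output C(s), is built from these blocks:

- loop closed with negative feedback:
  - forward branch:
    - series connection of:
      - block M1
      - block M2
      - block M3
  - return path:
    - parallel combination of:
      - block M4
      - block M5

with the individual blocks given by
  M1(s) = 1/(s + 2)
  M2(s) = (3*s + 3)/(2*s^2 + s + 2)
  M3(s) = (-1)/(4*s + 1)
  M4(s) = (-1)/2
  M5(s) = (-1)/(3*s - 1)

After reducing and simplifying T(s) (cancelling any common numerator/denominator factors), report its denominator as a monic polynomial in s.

[1] combine M1, M2, M3 in series = (-3*s - 3)/(8*s^4 + 22*s^3 + 21*s^2 + 20*s + 4)
[2] combine M4, M5 in parallel = (-3*s - 1)/(6*s - 2)
[3] collapse the loop ((M1*M2*M3) forward, (M4+M5) return) = (-18*s^2 - 12*s + 6)/(48*s^5 + 116*s^4 + 82*s^3 + 87*s^2 - 4*s - 5)
T(s) is the step-3 result (common factors already cancelled). Leading coefficient of the denominator: 48. Divide through by 48 for the monic polynomial.

Therefore the answer is s^5 + 29*s^4/12 + 41*s^3/24 + 29*s^2/16 - s/12 - 5/48.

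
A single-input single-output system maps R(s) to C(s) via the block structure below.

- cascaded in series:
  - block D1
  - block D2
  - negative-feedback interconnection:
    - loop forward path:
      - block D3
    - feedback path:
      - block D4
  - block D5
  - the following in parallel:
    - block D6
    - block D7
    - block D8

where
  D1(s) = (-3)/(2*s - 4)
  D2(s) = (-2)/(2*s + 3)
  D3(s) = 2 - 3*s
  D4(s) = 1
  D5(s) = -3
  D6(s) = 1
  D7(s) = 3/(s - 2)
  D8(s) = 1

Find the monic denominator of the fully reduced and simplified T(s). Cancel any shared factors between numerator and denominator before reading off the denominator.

[1] feedback reduction of D3, D4; result (3*s - 2)/(3*s - 3)
[2] add D6, D7, D8 (parallel); result (2*s - 1)/(s - 2)
[3] combine D1, D2, [D3/(1+D3*D4)], D5, (D6+D7+D8) in series; result (-18*s^2 + 21*s - 6)/(2*s^4 - 7*s^3 + s^2 + 16*s - 12)
T(s) is the step-3 result (common factors already cancelled). Leading coefficient of the denominator: 2. Divide through by 2 for the monic polynomial.

Therefore the answer is s^4 - 7*s^3/2 + s^2/2 + 8*s - 6.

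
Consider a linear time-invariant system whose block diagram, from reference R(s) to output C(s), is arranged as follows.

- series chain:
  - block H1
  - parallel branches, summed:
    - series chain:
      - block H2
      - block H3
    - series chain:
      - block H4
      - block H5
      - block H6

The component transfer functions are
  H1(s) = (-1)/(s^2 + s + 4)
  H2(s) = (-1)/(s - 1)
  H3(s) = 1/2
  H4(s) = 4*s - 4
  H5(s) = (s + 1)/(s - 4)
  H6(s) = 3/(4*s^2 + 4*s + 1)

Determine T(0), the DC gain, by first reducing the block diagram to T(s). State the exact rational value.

First reduce the diagram to T(s).

1. cascade H2, H3, giving (-1)/(2*s - 2)
2. cascade H4, H5, H6, giving (12*s^2 - 12)/(4*s^3 - 12*s^2 - 15*s - 4)
3. parallel reduction of (H2*H3), (H4*H5*H6), giving (20*s^3 - 12*s^2 - 9*s + 28)/(8*s^4 - 32*s^3 - 6*s^2 + 22*s + 8)
4. multiply H1, ((H2*H3)+(H4*H5*H6)) (series), giving (-20*s^3 + 12*s^2 + 9*s - 28)/(8*s^6 - 24*s^5 - 6*s^4 - 112*s^3 + 6*s^2 + 96*s + 32)
Evaluating the step-4 result (the overall T(s)) at s = 0 gives T(0) = -28/32 = -7/8.

Answer: -7/8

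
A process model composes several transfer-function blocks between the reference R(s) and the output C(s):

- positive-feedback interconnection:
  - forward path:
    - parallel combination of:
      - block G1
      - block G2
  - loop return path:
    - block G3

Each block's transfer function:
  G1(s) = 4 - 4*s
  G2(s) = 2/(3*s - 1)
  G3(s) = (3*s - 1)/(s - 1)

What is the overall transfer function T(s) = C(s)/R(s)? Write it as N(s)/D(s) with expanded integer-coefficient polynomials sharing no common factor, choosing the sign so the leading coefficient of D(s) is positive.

First reduce the diagram to T(s).

Step 1. reduce the parallel group G1, G2 -> (-12*s^2 + 16*s - 2)/(3*s - 1)
Step 2. close the feedback loop around (G1+G2), G3 - this is the overall T(s), already in the required normalized form

Answer: (-12*s^3 + 28*s^2 - 18*s + 2)/(36*s^3 - 57*s^2 + 18*s - 1)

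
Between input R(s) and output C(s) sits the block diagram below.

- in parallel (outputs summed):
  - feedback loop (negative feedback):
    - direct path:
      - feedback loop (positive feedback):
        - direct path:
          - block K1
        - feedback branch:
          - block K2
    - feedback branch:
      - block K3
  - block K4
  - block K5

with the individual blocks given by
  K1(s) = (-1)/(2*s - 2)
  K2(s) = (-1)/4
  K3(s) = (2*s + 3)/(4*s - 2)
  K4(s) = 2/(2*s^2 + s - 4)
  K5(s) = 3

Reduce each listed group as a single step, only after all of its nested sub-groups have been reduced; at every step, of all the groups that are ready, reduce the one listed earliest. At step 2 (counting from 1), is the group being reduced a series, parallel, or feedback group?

Answer: feedback

Working:
Step 1. reduce the feedback loop with forward K1 and return K2
Step 2. apply the feedback formula to [K1/(1-K1*K2)], K3
Step 3. sum the parallel branches [[K1/(1-K1*K2)]/(1+[K1/(1-K1*K2)]*K3)], K4, K5
The group at step 2 is a feedback group.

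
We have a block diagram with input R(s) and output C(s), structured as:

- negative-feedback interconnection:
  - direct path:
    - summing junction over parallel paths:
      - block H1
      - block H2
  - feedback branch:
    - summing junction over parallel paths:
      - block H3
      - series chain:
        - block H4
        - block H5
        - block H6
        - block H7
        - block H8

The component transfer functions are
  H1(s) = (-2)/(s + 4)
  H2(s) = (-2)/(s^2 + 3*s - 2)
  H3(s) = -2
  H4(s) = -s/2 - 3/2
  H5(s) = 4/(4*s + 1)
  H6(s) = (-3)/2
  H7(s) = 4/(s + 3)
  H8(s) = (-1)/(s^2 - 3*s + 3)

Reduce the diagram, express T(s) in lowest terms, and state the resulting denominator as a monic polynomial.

Reducing step by step:

1. sum the parallel branches H1, H2 gives (-2*s^2 - 8*s - 4)/(s^3 + 7*s^2 + 10*s - 8)
2. combine H4, H5, H6, H7, H8 in series gives (-12)/(4*s^3 - 11*s^2 + 9*s + 3)
3. sum the parallel branches H3, (H4*H5*H6*H7*H8) gives (-8*s^3 + 22*s^2 - 18*s - 18)/(4*s^3 - 11*s^2 + 9*s + 3)
4. close the feedback loop around (H1+H2), (H3+(H4*H5*H6*H7*H8)) gives (-8*s^5 - 10*s^4 + 54*s^3 - 34*s^2 - 60*s - 12)/(4*s^6 + 33*s^5 - 8*s^4 - 184*s^3 + 291*s^2 + 174*s + 48)
Step 4 gives the fully reduced T(s), with no common factor left to cancel. The denominator's leading coefficient is 4, so divide each of its coefficients by 4 to get the monic form.

Answer: s^6 + 33*s^5/4 - 2*s^4 - 46*s^3 + 291*s^2/4 + 87*s/2 + 12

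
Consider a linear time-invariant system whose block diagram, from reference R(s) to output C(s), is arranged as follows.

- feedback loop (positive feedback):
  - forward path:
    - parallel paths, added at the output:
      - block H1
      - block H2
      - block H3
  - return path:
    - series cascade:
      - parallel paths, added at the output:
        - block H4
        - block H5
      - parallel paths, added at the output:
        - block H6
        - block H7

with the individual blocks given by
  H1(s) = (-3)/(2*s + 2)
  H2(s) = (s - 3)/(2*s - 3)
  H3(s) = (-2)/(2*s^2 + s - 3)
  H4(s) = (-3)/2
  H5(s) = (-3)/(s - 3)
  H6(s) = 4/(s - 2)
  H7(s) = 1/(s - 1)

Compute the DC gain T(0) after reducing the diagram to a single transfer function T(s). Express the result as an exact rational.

(1) reduce the parallel group H1, H2, H3: (4*s^4 - 18*s^3 - 18*s^2 + 37*s + 3)/(8*s^4 - 26*s^2 + 18)
(2) parallel reduction of H4, H5: (3 - 3*s)/(2*s - 6)
(3) combine H6, H7 in parallel: (5*s - 6)/(s^2 - 3*s + 2)
(4) cascade (H4+H5), (H6+H7): (18 - 15*s)/(2*s^2 - 10*s + 12)
(5) collapse the loop ((H1+H2+H3) forward, ((H4+H5)*(H6+H7)) return): (8*s^6 - 76*s^5 + 192*s^4 + 38*s^3 - 580*s^2 + 414*s + 36)/(16*s^6 - 20*s^5 - 298*s^4 + 314*s^3 + 603*s^2 - 801*s + 162)
Step 5 gives the overall T(s). Then T(0) = 36/162 = 2/9.

Final answer: 2/9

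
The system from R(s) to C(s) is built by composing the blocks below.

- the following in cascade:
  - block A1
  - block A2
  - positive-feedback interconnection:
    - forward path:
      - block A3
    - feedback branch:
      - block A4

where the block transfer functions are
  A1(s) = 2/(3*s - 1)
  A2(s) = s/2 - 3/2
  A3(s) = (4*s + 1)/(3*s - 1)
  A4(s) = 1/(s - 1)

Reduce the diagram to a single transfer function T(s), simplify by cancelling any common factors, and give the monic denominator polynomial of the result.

Step 1 - apply the feedback formula to A3, A4; result (4*s^2 - 3*s - 1)/(3*s^2 - 8*s)
Step 2 - reduce the series chain A1, A2, [A3/(1-A3*A4)]; result (4*s^3 - 15*s^2 + 8*s + 3)/(9*s^3 - 27*s^2 + 8*s)
Step 2 gives the fully reduced T(s), with no common factor left to cancel. The denominator's leading coefficient is 9, so divide each of its coefficients by 9 to get the monic form.

Therefore the answer is s^3 - 3*s^2 + 8*s/9.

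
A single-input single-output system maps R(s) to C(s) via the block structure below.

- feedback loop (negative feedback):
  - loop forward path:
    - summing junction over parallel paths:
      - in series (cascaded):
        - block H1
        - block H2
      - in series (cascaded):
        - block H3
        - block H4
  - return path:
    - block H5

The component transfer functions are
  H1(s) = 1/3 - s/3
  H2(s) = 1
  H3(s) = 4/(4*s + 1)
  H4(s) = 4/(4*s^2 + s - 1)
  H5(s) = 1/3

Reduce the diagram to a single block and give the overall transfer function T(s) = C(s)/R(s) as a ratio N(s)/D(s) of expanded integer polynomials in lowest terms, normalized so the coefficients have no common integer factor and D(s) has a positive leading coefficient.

1. cascade H1, H2; result 1/3 - s/3
2. series reduction of H3, H4; result 16/(16*s^3 + 8*s^2 - 3*s - 1)
3. combine (H1*H2), (H3*H4) in parallel; result (-16*s^4 + 8*s^3 + 11*s^2 - 2*s + 47)/(48*s^3 + 24*s^2 - 9*s - 3)
4. collapse the loop (((H1*H2)+(H3*H4)) forward, H5 return), giving the overall T(s)

Answer: (48*s^4 - 24*s^3 - 33*s^2 + 6*s - 141)/(16*s^4 - 152*s^3 - 83*s^2 + 29*s - 38)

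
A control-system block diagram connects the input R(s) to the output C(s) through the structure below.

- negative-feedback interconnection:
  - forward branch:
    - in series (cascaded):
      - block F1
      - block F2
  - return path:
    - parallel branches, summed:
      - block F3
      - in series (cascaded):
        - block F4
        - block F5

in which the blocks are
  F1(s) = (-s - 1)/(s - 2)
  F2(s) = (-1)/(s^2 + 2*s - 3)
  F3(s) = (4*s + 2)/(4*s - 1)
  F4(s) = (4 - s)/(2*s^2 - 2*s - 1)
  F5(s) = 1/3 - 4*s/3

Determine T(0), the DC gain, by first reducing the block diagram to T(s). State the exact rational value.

The answer is 3/8.

Reasoning:
Step 1. combine F1, F2 in series -> (s + 1)/(s^3 - 7*s + 6)
Step 2. cascade F4, F5 -> (4*s^2 - 17*s + 4)/(6*s^2 - 6*s - 3)
Step 3. sum the parallel branches F3, (F4*F5) -> (40*s^3 - 84*s^2 + 9*s - 10)/(24*s^3 - 30*s^2 - 6*s + 3)
Step 4. close the feedback loop around (F1*F2), (F3+(F4*F5)) -> (24*s^4 - 6*s^3 - 36*s^2 - 3*s + 3)/(24*s^6 - 30*s^5 - 134*s^4 + 313*s^3 - 213*s^2 - 58*s + 8)
Step 4 gives the overall T(s). Then T(0) = 3/8.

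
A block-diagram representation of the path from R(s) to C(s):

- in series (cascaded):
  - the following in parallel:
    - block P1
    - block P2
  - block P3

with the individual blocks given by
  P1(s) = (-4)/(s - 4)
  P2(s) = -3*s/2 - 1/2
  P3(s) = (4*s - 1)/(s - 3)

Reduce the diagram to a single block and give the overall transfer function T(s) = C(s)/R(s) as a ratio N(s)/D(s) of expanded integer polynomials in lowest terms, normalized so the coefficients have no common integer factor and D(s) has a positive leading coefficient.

Step 1: reduce the parallel group P1, P2, giving (-3*s^2 + 11*s - 4)/(2*s - 8)
Step 2: cascade (P1+P2), P3, which is the overall transfer function T(s) = C(s)/R(s) in lowest terms

Hence the answer: (-12*s^3 + 47*s^2 - 27*s + 4)/(2*s^2 - 14*s + 24)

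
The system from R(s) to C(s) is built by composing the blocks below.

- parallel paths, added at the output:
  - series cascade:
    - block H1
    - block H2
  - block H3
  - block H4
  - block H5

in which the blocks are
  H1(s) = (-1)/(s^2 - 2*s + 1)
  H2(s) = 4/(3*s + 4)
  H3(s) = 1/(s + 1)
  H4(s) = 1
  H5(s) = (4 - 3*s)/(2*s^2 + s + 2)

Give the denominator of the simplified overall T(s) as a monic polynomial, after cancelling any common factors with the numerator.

Step 1. reduce the series chain H1, H2; result (-4)/(3*s^3 - 2*s^2 - 5*s + 4)
Step 2. parallel reduction of (H1*H2), H3, H4, H5; result (6*s^6 + 2*s^5 + s^4 + 4*s^3 - 45*s^2 - 32*s + 24)/(6*s^6 + 5*s^5 - 7*s^4 - 7*s^3 - 7*s^2 + 2*s + 8)
Step 2 gives the fully reduced T(s), with no common factor left to cancel. The denominator's leading coefficient is 6, so divide each of its coefficients by 6 to get the monic form.

Hence the answer: s^6 + 5*s^5/6 - 7*s^4/6 - 7*s^3/6 - 7*s^2/6 + s/3 + 4/3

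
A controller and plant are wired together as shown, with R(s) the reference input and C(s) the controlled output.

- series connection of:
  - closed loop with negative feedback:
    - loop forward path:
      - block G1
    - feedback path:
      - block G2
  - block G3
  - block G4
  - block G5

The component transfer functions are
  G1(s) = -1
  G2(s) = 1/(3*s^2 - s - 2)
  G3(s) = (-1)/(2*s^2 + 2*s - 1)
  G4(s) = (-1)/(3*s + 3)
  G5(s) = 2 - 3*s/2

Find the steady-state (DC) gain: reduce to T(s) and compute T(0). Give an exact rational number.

1. collapse the loop (G1 forward, G2 return) gives (-3*s^2 + s + 2)/(3*s^2 - s - 3)
2. combine [G1/(1+G1*G2)], G3, G4, G5 in series gives (9*s^3 - 15*s^2 - 2*s + 8)/(36*s^5 + 60*s^4 - 42*s^3 - 96*s^2 - 12*s + 18)
That last expression is T(s); at s = 0 only the constant terms survive, so T(0) = 8/18 = 4/9.

Answer: 4/9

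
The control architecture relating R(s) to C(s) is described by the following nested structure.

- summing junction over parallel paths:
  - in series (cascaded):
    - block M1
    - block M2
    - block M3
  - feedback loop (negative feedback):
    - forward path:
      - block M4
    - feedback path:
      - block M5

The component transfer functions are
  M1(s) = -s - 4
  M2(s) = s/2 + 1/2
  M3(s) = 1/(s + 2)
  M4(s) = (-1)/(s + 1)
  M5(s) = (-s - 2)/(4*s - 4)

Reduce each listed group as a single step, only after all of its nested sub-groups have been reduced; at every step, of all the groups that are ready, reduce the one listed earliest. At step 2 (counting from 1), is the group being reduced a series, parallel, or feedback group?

[1] cascade M1, M2, M3
[2] close the feedback loop around M4, M5
[3] reduce the parallel group (M1*M2*M3), [M4/(1+M4*M5)]
Step 2 collapses a feedback group.

Answer: feedback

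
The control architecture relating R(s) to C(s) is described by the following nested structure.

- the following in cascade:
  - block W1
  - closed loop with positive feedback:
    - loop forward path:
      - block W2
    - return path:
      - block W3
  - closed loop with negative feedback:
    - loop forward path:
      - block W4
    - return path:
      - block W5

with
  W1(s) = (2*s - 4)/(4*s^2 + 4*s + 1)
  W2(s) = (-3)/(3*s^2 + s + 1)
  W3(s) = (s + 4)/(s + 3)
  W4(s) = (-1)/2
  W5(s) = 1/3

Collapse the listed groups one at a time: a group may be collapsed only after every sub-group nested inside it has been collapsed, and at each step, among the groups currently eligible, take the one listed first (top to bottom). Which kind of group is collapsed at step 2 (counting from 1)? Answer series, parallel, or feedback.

(1) close the feedback loop around W2, W3
(2) reduce the feedback loop with forward W4 and return W5
(3) multiply W1, [W2/(1-W2*W3)], [W4/(1+W4*W5)] (series)
Step 2 collapses a feedback group.

Hence the answer: feedback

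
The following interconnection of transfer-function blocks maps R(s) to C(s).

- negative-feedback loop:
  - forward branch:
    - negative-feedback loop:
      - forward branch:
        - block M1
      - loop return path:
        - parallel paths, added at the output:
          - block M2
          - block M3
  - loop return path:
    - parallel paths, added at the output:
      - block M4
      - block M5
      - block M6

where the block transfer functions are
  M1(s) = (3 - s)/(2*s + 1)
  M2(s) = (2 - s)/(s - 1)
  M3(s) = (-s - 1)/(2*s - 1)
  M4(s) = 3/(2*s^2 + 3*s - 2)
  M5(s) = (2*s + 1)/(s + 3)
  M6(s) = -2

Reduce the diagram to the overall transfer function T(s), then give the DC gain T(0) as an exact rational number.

1. parallel reduction of M2, M3; result (-3*s^2 + 5*s - 1)/(2*s^2 - 3*s + 1)
2. collapse the loop (M1 forward, (M2+M3) return); result (-2*s^3 + 9*s^2 - 10*s + 3)/(7*s^3 - 18*s^2 + 15*s - 2)
3. add M4, M5, M6 (parallel); result (-10*s^2 - 12*s + 19)/(2*s^3 + 9*s^2 + 7*s - 6)
4. reduce the feedback loop with forward [M1/(1+M1*(M2+M3))] and return (M4+M5+M6); result (-2*s^5 - s^4 + 23*s^3 + 7*s^2 - 45*s + 18)/(7*s^5 + 27*s^4 - 61*s^3 - 72*s^2 + 192*s - 69)
Evaluating the step-4 result (the overall T(s)) at s = 0 gives T(0) = 18/(-69) = -6/23.

Answer: -6/23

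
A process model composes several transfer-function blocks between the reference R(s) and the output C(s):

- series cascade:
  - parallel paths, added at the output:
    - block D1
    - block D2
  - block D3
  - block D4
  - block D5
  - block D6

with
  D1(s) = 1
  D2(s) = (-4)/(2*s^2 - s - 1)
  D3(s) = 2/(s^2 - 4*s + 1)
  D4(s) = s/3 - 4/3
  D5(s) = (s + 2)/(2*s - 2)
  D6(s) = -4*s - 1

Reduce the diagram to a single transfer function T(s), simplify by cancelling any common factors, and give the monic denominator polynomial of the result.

(1) combine D1, D2 in parallel gives (2*s^2 - s - 5)/(2*s^2 - s - 1)
(2) series reduction of (D1+D2), D3, D4, D5, D6 gives (-8*s^5 + 18*s^4 + 81*s^3 - 53*s^2 - 178*s - 40)/(6*s^5 - 33*s^4 + 42*s^3 - 6*s^2 - 12*s + 3)
That last expression is T(s), already simplified. Scaling its denominator by 1/6 (the reciprocal of the leading coefficient) yields the monic denominator.

Final answer: s^5 - 11*s^4/2 + 7*s^3 - s^2 - 2*s + 1/2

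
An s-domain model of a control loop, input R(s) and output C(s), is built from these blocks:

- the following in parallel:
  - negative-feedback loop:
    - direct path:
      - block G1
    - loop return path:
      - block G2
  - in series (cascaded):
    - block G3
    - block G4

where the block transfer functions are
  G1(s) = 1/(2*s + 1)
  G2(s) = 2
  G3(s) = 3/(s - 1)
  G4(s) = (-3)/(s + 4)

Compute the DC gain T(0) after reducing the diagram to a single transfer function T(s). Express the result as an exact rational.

First reduce the diagram to T(s).

Step 1. feedback reduction of G1, G2: 1/(2*s + 3)
Step 2. multiply G3, G4 (series): (-9)/(s^2 + 3*s - 4)
Step 3. sum the parallel branches [G1/(1+G1*G2)], (G3*G4): (s^2 - 15*s - 31)/(2*s^3 + 9*s^2 + s - 12)
DC gain: substitute s = 0 into T(s) from step 3: T(0) = -31/(-12) = 31/12.

Answer: 31/12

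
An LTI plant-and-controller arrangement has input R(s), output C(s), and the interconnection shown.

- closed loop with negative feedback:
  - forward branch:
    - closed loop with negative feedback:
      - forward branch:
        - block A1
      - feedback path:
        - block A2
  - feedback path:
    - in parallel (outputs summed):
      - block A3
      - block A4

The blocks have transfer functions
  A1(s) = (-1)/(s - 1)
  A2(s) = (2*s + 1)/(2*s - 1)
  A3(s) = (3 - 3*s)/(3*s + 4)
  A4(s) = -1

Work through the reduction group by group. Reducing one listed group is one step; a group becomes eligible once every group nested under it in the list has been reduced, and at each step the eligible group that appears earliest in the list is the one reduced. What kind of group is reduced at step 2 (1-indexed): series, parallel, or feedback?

(1) reduce the feedback loop with forward A1 and return A2
(2) reduce the parallel group A3, A4
(3) apply the feedback formula to [A1/(1+A1*A2)], (A3+A4)
At step 2 the group reduced is parallel.

Therefore the answer is parallel.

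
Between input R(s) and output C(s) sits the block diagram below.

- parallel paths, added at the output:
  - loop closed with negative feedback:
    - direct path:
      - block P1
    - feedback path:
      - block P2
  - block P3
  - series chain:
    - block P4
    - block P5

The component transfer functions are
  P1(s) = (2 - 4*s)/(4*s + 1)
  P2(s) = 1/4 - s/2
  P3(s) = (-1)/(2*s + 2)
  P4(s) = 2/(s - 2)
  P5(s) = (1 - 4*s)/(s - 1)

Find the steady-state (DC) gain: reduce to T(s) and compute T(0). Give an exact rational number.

Answer: 11/6

Working:
Step 1 - close the feedback loop around P1, P2 -> (4 - 8*s)/(4*s^2 + 4*s + 3)
Step 2 - reduce the series chain P4, P5 -> (2 - 8*s)/(s^2 - 3*s + 2)
Step 3 - combine [P1/(1+P1*P2)], P3, (P4*P5) in parallel -> (-84*s^4 - 64*s^3 - 79*s^2 - 59*s + 22)/(8*s^5 - 8*s^4 - 18*s^3 - 4*s^2 + 10*s + 12)
The step-3 result is T(s). Setting s = 0: T(0) = 22/12 = 11/6.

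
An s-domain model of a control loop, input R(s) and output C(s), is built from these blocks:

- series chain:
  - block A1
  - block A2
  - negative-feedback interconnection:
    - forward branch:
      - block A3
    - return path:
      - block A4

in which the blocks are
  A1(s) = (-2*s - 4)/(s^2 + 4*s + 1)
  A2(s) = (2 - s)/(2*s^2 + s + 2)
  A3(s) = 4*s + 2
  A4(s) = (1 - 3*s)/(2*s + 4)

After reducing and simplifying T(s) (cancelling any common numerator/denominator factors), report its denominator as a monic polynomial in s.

The answer is s^6 + 9*s^5/2 + 7*s^4/2 + 9*s^3/4 - s^2 - 9*s/4 - 1/2.

Reasoning:
Step 1. feedback reduction of A3, A4; result (-4*s^2 - 10*s - 4)/(6*s^2 - 3)
Step 2. series reduction of A1, A2, [A3/(1+A3*A4)]; result (-8*s^4 - 20*s^3 + 24*s^2 + 80*s + 32)/(12*s^6 + 54*s^5 + 42*s^4 + 27*s^3 - 12*s^2 - 27*s - 6)
The result of step 2 is T(s) in lowest terms. Its denominator has leading coefficient 12; dividing the denominator through by 12 makes it monic.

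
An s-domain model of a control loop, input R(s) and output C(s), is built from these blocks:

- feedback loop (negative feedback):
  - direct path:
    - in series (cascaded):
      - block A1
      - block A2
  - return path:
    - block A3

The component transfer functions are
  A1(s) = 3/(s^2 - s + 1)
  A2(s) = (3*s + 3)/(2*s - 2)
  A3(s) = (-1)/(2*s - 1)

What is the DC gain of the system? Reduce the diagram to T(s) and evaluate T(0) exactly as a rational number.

Step 1: combine A1, A2 in series; result (9*s + 9)/(2*s^3 - 4*s^2 + 4*s - 2)
Step 2: apply the feedback formula to (A1*A2), A3; result (18*s^2 + 9*s - 9)/(4*s^4 - 10*s^3 + 12*s^2 - 17*s - 7)
Evaluating the step-2 result (the overall T(s)) at s = 0 gives T(0) = -9/(-7) = 9/7.

Therefore the answer is 9/7.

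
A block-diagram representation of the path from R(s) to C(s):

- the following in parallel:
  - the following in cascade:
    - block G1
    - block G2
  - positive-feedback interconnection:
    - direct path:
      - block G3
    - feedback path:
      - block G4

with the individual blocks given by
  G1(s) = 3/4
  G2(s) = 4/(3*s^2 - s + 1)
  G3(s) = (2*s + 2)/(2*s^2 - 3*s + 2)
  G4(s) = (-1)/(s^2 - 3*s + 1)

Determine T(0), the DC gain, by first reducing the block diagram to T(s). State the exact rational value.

1. reduce the series chain G1, G2: 3/(3*s^2 - s + 1)
2. apply the feedback formula to G3, G4: (2*s^3 - 4*s^2 - 4*s + 2)/(2*s^4 - 9*s^3 + 13*s^2 - 7*s + 4)
3. add (G1*G2), [G3/(1-G3*G4)] (parallel): (6*s^5 - 8*s^4 - 33*s^3 + 45*s^2 - 27*s + 14)/(6*s^6 - 29*s^5 + 50*s^4 - 43*s^3 + 32*s^2 - 11*s + 4)
Step 3 gives the overall T(s). Then T(0) = 14/4 = 7/2.

Hence the answer: 7/2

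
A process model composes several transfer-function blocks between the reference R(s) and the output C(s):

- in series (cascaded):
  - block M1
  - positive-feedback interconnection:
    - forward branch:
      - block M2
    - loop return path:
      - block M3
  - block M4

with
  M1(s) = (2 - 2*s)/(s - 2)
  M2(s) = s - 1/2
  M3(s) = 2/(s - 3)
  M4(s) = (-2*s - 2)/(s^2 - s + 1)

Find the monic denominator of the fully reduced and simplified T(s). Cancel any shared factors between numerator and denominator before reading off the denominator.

Answer: s^4 - s^3 - 3*s^2 + 4*s - 4

Working:
(1) apply the feedback formula to M2, M3 = (-2*s^2 + 7*s - 3)/(2*s + 4)
(2) multiply M1, [M2/(1-M2*M3)], M4 (series) = (-4*s^4 + 14*s^3 - 2*s^2 - 14*s + 6)/(s^4 - s^3 - 3*s^2 + 4*s - 4)
No further cancellation is possible in the step-2 result, so that is T(s). Its denominator is already monic.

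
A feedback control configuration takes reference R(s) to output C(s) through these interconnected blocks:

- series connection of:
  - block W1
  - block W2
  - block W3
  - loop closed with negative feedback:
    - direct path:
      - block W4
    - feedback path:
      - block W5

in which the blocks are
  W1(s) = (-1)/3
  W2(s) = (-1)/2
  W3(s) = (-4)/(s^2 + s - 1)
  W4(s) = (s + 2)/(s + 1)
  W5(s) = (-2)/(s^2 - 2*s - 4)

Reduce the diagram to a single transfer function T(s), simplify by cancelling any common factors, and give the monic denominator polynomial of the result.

Reducing step by step:

Step 1. reduce the feedback loop with forward W4 and return W5 gives (s^3 - 8*s - 8)/(s^3 - s^2 - 8*s - 8)
Step 2. multiply W1, W2, W3, [W4/(1+W4*W5)] (series) gives (-2*s^3 + 16*s + 16)/(3*s^5 - 30*s^3 - 45*s^2 + 24)
That last expression is T(s), already simplified. Scaling its denominator by 1/3 (the reciprocal of the leading coefficient) yields the monic denominator.

Answer: s^5 - 10*s^3 - 15*s^2 + 8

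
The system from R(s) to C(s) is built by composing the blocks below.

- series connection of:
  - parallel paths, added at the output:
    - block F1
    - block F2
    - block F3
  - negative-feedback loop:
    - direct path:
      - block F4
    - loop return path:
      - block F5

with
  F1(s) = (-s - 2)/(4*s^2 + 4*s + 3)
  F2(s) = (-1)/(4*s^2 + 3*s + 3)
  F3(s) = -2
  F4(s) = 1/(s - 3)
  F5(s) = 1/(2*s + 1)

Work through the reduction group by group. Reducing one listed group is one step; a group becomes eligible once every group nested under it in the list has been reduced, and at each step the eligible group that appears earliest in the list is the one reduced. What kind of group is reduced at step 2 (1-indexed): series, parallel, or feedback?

Answer: feedback

Working:
Step 1. combine F1, F2, F3 in parallel
Step 2. reduce the feedback loop with forward F4 and return F5
Step 3. series reduction of (F1+F2+F3), [F4/(1+F4*F5)]
So the answer for step 2 is feedback.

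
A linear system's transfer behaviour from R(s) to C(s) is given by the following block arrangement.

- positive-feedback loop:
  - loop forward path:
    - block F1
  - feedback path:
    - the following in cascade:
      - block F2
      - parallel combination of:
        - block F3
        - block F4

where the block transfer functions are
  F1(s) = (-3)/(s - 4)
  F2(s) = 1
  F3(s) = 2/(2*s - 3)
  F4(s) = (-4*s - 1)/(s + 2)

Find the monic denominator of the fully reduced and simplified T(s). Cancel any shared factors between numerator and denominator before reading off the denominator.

Step 1. parallel reduction of F3, F4 = (-8*s^2 + 12*s + 7)/(2*s^2 + s - 6)
Step 2. combine F2, (F3+F4) in series = (-8*s^2 + 12*s + 7)/(2*s^2 + s - 6)
Step 3. apply the feedback formula to F1, (F2*(F3+F4)) = (-6*s^2 - 3*s + 18)/(2*s^3 - 31*s^2 + 26*s + 45)
No further cancellation is possible in the step-3 result, so that is T(s). Its denominator becomes monic after dividing by the leading coefficient 2.

Final answer: s^3 - 31*s^2/2 + 13*s + 45/2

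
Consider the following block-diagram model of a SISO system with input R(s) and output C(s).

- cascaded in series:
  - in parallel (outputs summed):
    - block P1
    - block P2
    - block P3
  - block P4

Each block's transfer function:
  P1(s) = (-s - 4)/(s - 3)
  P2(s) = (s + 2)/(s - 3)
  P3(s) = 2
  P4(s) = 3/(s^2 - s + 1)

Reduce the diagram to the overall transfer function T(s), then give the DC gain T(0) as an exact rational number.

1. reduce the parallel group P1, P2, P3 -> (2*s - 8)/(s - 3)
2. series reduction of (P1+P2+P3), P4 -> (6*s - 24)/(s^3 - 4*s^2 + 4*s - 3)
The step-2 result is T(s). Setting s = 0: T(0) = -24/(-3) = 8.

Therefore the answer is 8.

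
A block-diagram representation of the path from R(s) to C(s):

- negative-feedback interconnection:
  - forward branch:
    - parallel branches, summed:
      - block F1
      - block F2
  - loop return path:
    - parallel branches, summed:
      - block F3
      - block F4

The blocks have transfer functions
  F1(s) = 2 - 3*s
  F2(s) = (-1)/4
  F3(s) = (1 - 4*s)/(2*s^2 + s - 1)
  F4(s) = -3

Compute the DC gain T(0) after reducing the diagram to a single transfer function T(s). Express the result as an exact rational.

The answer is -7/24.

Reasoning:
1. parallel reduction of F1, F2 gives 7/4 - 3*s
2. reduce the parallel group F3, F4 gives (-6*s^2 - 7*s + 4)/(2*s^2 + s - 1)
3. apply the feedback formula to (F1+F2), (F3+F4) gives (-24*s^3 + 2*s^2 + 19*s - 7)/(72*s^3 + 50*s^2 - 93*s + 24)
Step 3 gives the overall T(s). Then T(0) = -7/24.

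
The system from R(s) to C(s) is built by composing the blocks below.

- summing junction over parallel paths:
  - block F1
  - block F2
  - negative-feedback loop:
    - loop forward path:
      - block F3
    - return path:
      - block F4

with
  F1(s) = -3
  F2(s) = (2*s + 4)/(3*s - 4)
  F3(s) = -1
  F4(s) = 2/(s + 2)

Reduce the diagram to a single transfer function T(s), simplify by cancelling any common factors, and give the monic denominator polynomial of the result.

[1] reduce the feedback loop with forward F3 and return F4 -> (-s - 2)/s
[2] add F1, F2, [F3/(1+F3*F4)] (parallel) -> (-10*s^2 + 14*s + 8)/(3*s^2 - 4*s)
The result of step 2 is T(s) in lowest terms. Its denominator has leading coefficient 3; dividing the denominator through by 3 makes it monic.

Hence the answer: s^2 - 4*s/3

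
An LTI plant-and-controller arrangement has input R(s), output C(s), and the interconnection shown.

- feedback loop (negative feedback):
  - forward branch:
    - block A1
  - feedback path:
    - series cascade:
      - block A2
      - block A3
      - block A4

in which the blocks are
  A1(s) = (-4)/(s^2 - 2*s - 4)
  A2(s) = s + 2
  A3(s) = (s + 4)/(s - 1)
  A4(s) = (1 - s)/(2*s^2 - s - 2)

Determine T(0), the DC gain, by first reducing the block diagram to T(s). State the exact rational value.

1. reduce the series chain A2, A3, A4; result (-s^2 - 6*s - 8)/(2*s^2 - s - 2)
2. collapse the loop (A1 forward, (A2*A3*A4) return); result (-8*s^2 + 4*s + 8)/(2*s^4 - 5*s^3 - 4*s^2 + 32*s + 40)
That last expression is T(s); at s = 0 only the constant terms survive, so T(0) = 8/40 = 1/5.

Answer: 1/5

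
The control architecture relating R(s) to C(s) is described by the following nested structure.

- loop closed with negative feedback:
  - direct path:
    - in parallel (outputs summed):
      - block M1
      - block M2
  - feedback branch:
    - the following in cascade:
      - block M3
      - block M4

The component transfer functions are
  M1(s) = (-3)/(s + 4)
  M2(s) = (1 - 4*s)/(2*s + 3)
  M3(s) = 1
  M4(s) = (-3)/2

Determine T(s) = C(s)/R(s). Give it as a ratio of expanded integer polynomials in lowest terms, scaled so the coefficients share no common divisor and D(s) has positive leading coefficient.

Step 1 - combine M1, M2 in parallel = (-4*s^2 - 21*s - 5)/(2*s^2 + 11*s + 12)
Step 2 - series reduction of M3, M4 = (-3)/2
Step 3 - collapse the loop ((M1+M2) forward, (M3*M4) return); the result is T(s) itself (integer coefficients, no common factor, positive leading denominator coefficient)

Hence the answer: (-8*s^2 - 42*s - 10)/(16*s^2 + 85*s + 39)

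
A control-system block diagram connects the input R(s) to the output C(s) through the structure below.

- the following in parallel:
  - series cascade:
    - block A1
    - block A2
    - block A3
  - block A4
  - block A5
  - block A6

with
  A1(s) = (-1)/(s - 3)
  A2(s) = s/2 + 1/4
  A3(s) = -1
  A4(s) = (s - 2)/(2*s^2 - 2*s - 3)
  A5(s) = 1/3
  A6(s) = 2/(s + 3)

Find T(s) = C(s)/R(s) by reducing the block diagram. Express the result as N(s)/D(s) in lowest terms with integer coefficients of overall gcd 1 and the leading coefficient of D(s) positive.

Reducing step by step:

1. series reduction of A1, A2, A3, giving (2*s + 1)/(4*s - 12)
2. sum the parallel branches (A1*A2*A3), A4, A5, A6: this yields T(s), and no further normalization is needed

Answer: (20*s^4 + 82*s^3 - 342*s^2 - 45*s + 513)/(24*s^4 - 24*s^3 - 252*s^2 + 216*s + 324)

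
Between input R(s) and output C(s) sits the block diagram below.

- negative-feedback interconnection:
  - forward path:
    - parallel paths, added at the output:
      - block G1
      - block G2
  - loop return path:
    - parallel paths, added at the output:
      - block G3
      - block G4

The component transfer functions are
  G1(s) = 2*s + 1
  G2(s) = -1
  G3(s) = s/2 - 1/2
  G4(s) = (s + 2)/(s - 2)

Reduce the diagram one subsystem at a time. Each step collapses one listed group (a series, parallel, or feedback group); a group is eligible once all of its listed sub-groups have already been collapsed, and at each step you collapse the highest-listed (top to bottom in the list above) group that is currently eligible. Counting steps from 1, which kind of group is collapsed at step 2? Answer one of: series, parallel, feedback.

Reducing step by step:

(1) add G1, G2 (parallel)
(2) add G3, G4 (parallel)
(3) feedback reduction of (G1+G2), (G3+G4)
The group at step 2 is a parallel group.

Answer: parallel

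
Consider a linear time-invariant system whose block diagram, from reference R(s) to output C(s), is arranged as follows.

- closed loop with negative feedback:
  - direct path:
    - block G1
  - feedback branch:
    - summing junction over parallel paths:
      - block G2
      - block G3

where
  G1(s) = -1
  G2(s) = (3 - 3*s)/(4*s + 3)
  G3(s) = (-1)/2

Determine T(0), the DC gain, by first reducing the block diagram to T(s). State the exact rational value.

Step 1: add G2, G3 (parallel) -> (3 - 10*s)/(8*s + 6)
Step 2: close the feedback loop around G1, (G2+G3) -> (-8*s - 6)/(18*s + 3)
The step-2 result is T(s). Setting s = 0: T(0) = -6/3 = -2.

Final answer: -2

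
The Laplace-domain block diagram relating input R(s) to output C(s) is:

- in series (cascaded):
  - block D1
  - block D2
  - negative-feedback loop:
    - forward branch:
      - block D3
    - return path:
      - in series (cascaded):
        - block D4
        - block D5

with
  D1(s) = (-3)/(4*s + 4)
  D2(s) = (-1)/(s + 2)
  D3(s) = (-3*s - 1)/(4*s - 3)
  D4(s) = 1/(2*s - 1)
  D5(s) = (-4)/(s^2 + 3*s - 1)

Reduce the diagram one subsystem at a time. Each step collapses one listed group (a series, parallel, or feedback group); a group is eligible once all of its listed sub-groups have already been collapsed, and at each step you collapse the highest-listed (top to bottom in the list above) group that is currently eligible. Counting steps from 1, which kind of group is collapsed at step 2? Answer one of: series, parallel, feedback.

(1) multiply D4, D5 (series)
(2) apply the feedback formula to D3, (D4*D5)
(3) reduce the series chain D1, D2, [D3/(1+D3*(D4*D5))]
Step 2: feedback.

Hence the answer: feedback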